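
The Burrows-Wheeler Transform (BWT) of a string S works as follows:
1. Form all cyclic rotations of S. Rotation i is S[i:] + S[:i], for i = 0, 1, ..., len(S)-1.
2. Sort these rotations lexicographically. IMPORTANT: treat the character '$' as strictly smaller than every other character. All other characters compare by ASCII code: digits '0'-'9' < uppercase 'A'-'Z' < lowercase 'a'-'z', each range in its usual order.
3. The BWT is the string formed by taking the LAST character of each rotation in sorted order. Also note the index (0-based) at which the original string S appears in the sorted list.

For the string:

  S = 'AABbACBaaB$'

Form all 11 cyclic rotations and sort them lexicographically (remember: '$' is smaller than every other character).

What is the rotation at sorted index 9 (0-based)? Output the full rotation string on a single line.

Answer: aaB$AABbACB

Derivation:
All 11 rotations (rotation i = S[i:]+S[:i]):
  rot[0] = AABbACBaaB$
  rot[1] = ABbACBaaB$A
  rot[2] = BbACBaaB$AA
  rot[3] = bACBaaB$AAB
  rot[4] = ACBaaB$AABb
  rot[5] = CBaaB$AABbA
  rot[6] = BaaB$AABbAC
  rot[7] = aaB$AABbACB
  rot[8] = aB$AABbACBa
  rot[9] = B$AABbACBaa
  rot[10] = $AABbACBaaB
Sorted (with $ < everything):
  sorted[0] = $AABbACBaaB
  sorted[1] = AABbACBaaB$
  sorted[2] = ABbACBaaB$A
  sorted[3] = ACBaaB$AABb
  sorted[4] = B$AABbACBaa
  sorted[5] = BaaB$AABbAC
  sorted[6] = BbACBaaB$AA
  sorted[7] = CBaaB$AABbA
  sorted[8] = aB$AABbACBa
  sorted[9] = aaB$AABbACB
  sorted[10] = bACBaaB$AAB
sorted[9] = aaB$AABbACB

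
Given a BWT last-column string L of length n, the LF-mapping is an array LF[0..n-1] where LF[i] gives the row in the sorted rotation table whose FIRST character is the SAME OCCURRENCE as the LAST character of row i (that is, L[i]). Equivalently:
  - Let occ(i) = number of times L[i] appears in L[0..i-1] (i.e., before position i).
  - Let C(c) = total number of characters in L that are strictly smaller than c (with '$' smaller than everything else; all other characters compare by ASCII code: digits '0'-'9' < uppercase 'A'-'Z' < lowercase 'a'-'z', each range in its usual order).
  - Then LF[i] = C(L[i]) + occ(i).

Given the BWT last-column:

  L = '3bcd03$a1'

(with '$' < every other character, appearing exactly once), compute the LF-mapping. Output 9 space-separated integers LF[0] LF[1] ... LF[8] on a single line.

Answer: 3 6 7 8 1 4 0 5 2

Derivation:
Char counts: '$':1, '0':1, '1':1, '3':2, 'a':1, 'b':1, 'c':1, 'd':1
C (first-col start): C('$')=0, C('0')=1, C('1')=2, C('3')=3, C('a')=5, C('b')=6, C('c')=7, C('d')=8
L[0]='3': occ=0, LF[0]=C('3')+0=3+0=3
L[1]='b': occ=0, LF[1]=C('b')+0=6+0=6
L[2]='c': occ=0, LF[2]=C('c')+0=7+0=7
L[3]='d': occ=0, LF[3]=C('d')+0=8+0=8
L[4]='0': occ=0, LF[4]=C('0')+0=1+0=1
L[5]='3': occ=1, LF[5]=C('3')+1=3+1=4
L[6]='$': occ=0, LF[6]=C('$')+0=0+0=0
L[7]='a': occ=0, LF[7]=C('a')+0=5+0=5
L[8]='1': occ=0, LF[8]=C('1')+0=2+0=2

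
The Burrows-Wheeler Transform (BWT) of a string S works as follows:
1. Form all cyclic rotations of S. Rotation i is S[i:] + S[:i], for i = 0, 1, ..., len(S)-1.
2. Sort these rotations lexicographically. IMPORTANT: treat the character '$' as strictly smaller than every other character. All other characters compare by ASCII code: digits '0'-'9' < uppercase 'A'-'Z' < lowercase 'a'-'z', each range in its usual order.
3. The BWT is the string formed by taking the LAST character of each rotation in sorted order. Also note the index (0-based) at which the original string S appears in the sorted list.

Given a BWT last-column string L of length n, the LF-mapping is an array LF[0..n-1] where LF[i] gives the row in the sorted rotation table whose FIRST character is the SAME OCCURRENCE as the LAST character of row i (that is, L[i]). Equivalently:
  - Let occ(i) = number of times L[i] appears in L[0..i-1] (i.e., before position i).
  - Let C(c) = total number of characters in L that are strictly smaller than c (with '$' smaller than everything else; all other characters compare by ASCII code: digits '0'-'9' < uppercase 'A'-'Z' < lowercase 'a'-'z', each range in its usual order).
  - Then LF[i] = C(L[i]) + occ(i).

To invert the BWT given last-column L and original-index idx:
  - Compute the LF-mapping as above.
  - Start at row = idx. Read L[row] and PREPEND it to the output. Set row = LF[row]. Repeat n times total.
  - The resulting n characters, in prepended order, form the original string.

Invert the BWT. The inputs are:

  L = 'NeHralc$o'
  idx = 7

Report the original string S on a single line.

Answer: oracleHN$

Derivation:
LF mapping: 2 5 1 8 3 6 4 0 7
Walk LF starting at row 7, prepending L[row]:
  step 1: row=7, L[7]='$', prepend. Next row=LF[7]=0
  step 2: row=0, L[0]='N', prepend. Next row=LF[0]=2
  step 3: row=2, L[2]='H', prepend. Next row=LF[2]=1
  step 4: row=1, L[1]='e', prepend. Next row=LF[1]=5
  step 5: row=5, L[5]='l', prepend. Next row=LF[5]=6
  step 6: row=6, L[6]='c', prepend. Next row=LF[6]=4
  step 7: row=4, L[4]='a', prepend. Next row=LF[4]=3
  step 8: row=3, L[3]='r', prepend. Next row=LF[3]=8
  step 9: row=8, L[8]='o', prepend. Next row=LF[8]=7
Reversed output: oracleHN$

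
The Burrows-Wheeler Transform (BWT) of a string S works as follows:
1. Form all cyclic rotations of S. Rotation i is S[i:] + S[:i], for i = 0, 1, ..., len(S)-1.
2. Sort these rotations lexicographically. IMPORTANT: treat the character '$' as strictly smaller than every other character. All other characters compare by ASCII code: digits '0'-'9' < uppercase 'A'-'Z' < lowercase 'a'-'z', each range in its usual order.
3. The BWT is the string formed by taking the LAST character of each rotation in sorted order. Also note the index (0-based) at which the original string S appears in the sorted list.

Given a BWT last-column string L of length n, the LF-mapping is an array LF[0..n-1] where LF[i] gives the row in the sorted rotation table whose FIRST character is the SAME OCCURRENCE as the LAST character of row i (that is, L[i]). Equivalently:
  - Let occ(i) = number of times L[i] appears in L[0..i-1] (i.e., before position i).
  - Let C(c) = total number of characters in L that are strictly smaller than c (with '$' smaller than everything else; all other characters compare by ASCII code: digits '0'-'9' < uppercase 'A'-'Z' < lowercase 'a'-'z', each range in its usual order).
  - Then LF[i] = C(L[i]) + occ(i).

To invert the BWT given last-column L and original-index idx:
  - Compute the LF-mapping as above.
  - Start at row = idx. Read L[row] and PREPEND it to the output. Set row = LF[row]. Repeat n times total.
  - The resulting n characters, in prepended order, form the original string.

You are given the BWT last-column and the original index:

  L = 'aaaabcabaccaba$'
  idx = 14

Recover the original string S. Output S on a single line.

Answer: cbabcaaacbaaaa$

Derivation:
LF mapping: 1 2 3 4 9 12 5 10 6 13 14 7 11 8 0
Walk LF starting at row 14, prepending L[row]:
  step 1: row=14, L[14]='$', prepend. Next row=LF[14]=0
  step 2: row=0, L[0]='a', prepend. Next row=LF[0]=1
  step 3: row=1, L[1]='a', prepend. Next row=LF[1]=2
  step 4: row=2, L[2]='a', prepend. Next row=LF[2]=3
  step 5: row=3, L[3]='a', prepend. Next row=LF[3]=4
  step 6: row=4, L[4]='b', prepend. Next row=LF[4]=9
  step 7: row=9, L[9]='c', prepend. Next row=LF[9]=13
  step 8: row=13, L[13]='a', prepend. Next row=LF[13]=8
  step 9: row=8, L[8]='a', prepend. Next row=LF[8]=6
  step 10: row=6, L[6]='a', prepend. Next row=LF[6]=5
  step 11: row=5, L[5]='c', prepend. Next row=LF[5]=12
  step 12: row=12, L[12]='b', prepend. Next row=LF[12]=11
  step 13: row=11, L[11]='a', prepend. Next row=LF[11]=7
  step 14: row=7, L[7]='b', prepend. Next row=LF[7]=10
  step 15: row=10, L[10]='c', prepend. Next row=LF[10]=14
Reversed output: cbabcaaacbaaaa$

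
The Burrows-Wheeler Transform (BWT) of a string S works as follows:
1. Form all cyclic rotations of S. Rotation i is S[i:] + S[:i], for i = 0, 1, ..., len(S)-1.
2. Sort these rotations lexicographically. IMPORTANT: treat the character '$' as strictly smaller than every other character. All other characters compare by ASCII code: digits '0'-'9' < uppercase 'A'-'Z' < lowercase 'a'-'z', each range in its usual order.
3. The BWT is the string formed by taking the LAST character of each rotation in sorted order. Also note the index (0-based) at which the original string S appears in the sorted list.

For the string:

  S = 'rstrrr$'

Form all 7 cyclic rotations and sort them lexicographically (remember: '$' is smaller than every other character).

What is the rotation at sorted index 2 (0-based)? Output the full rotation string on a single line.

Answer: rr$rstr

Derivation:
All 7 rotations (rotation i = S[i:]+S[:i]):
  rot[0] = rstrrr$
  rot[1] = strrr$r
  rot[2] = trrr$rs
  rot[3] = rrr$rst
  rot[4] = rr$rstr
  rot[5] = r$rstrr
  rot[6] = $rstrrr
Sorted (with $ < everything):
  sorted[0] = $rstrrr
  sorted[1] = r$rstrr
  sorted[2] = rr$rstr
  sorted[3] = rrr$rst
  sorted[4] = rstrrr$
  sorted[5] = strrr$r
  sorted[6] = trrr$rs
sorted[2] = rr$rstr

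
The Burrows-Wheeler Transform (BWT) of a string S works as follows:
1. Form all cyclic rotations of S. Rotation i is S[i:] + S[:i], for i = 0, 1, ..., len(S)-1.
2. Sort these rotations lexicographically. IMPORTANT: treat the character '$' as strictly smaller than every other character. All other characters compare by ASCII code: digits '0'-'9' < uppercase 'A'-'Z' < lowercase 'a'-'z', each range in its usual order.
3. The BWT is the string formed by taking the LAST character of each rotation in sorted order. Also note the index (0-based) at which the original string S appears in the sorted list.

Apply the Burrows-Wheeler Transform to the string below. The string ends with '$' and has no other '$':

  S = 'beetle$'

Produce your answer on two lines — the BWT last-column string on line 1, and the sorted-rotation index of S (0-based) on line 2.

Answer: e$lbete
1

Derivation:
All 7 rotations (rotation i = S[i:]+S[:i]):
  rot[0] = beetle$
  rot[1] = eetle$b
  rot[2] = etle$be
  rot[3] = tle$bee
  rot[4] = le$beet
  rot[5] = e$beetl
  rot[6] = $beetle
Sorted (with $ < everything):
  sorted[0] = $beetle  (last char: 'e')
  sorted[1] = beetle$  (last char: '$')
  sorted[2] = e$beetl  (last char: 'l')
  sorted[3] = eetle$b  (last char: 'b')
  sorted[4] = etle$be  (last char: 'e')
  sorted[5] = le$beet  (last char: 't')
  sorted[6] = tle$bee  (last char: 'e')
Last column: e$lbete
Original string S is at sorted index 1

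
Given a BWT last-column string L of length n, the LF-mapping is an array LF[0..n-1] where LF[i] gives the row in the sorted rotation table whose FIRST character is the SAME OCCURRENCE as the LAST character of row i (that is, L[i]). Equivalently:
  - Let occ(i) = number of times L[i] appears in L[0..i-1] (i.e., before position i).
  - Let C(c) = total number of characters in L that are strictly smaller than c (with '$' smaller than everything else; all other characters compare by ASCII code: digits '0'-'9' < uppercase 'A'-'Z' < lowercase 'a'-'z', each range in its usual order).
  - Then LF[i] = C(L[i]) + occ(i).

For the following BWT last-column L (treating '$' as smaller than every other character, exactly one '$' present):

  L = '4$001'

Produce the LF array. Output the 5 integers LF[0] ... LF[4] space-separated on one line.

Answer: 4 0 1 2 3

Derivation:
Char counts: '$':1, '0':2, '1':1, '4':1
C (first-col start): C('$')=0, C('0')=1, C('1')=3, C('4')=4
L[0]='4': occ=0, LF[0]=C('4')+0=4+0=4
L[1]='$': occ=0, LF[1]=C('$')+0=0+0=0
L[2]='0': occ=0, LF[2]=C('0')+0=1+0=1
L[3]='0': occ=1, LF[3]=C('0')+1=1+1=2
L[4]='1': occ=0, LF[4]=C('1')+0=3+0=3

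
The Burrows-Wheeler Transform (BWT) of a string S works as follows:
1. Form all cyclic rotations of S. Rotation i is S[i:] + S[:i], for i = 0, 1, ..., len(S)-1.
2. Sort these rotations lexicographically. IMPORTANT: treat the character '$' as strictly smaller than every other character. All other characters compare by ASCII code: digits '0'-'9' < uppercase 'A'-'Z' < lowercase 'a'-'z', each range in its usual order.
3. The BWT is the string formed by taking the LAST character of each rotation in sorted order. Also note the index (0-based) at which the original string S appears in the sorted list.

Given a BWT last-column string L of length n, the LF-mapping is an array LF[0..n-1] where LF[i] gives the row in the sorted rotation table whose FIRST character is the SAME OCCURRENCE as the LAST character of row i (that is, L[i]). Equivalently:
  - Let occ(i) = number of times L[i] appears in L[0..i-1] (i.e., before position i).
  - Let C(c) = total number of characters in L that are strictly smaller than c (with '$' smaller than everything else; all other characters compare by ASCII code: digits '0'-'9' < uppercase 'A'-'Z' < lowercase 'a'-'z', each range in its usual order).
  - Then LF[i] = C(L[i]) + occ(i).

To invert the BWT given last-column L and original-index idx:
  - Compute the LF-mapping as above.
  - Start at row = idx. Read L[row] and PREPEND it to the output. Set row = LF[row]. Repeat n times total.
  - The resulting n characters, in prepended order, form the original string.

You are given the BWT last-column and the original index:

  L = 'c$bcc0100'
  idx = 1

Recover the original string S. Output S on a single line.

LF mapping: 6 0 5 7 8 1 4 2 3
Walk LF starting at row 1, prepending L[row]:
  step 1: row=1, L[1]='$', prepend. Next row=LF[1]=0
  step 2: row=0, L[0]='c', prepend. Next row=LF[0]=6
  step 3: row=6, L[6]='1', prepend. Next row=LF[6]=4
  step 4: row=4, L[4]='c', prepend. Next row=LF[4]=8
  step 5: row=8, L[8]='0', prepend. Next row=LF[8]=3
  step 6: row=3, L[3]='c', prepend. Next row=LF[3]=7
  step 7: row=7, L[7]='0', prepend. Next row=LF[7]=2
  step 8: row=2, L[2]='b', prepend. Next row=LF[2]=5
  step 9: row=5, L[5]='0', prepend. Next row=LF[5]=1
Reversed output: 0b0c0c1c$

Answer: 0b0c0c1c$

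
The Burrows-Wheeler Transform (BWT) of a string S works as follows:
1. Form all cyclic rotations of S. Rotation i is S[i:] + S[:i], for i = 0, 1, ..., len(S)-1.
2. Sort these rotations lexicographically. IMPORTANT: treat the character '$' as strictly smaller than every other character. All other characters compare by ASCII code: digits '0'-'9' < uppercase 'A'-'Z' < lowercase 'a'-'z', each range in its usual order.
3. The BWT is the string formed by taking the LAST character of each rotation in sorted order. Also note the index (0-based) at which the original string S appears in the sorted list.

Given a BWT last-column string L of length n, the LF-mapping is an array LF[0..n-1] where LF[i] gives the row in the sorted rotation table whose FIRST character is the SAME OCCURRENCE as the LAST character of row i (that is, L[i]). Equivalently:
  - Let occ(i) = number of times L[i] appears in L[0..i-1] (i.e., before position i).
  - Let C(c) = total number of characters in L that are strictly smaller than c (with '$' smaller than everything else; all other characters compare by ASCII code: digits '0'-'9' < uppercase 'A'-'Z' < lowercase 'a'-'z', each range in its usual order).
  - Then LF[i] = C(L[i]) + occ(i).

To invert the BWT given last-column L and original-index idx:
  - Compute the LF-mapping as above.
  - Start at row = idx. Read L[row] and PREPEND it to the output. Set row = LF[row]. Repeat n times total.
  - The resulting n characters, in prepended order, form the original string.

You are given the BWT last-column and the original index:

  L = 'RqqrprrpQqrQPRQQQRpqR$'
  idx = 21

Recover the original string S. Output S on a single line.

LF mapping: 7 14 15 18 11 19 20 12 2 16 21 3 1 8 4 5 6 9 13 17 10 0
Walk LF starting at row 21, prepending L[row]:
  step 1: row=21, L[21]='$', prepend. Next row=LF[21]=0
  step 2: row=0, L[0]='R', prepend. Next row=LF[0]=7
  step 3: row=7, L[7]='p', prepend. Next row=LF[7]=12
  step 4: row=12, L[12]='P', prepend. Next row=LF[12]=1
  step 5: row=1, L[1]='q', prepend. Next row=LF[1]=14
  step 6: row=14, L[14]='Q', prepend. Next row=LF[14]=4
  step 7: row=4, L[4]='p', prepend. Next row=LF[4]=11
  step 8: row=11, L[11]='Q', prepend. Next row=LF[11]=3
  step 9: row=3, L[3]='r', prepend. Next row=LF[3]=18
  step 10: row=18, L[18]='p', prepend. Next row=LF[18]=13
  step 11: row=13, L[13]='R', prepend. Next row=LF[13]=8
  step 12: row=8, L[8]='Q', prepend. Next row=LF[8]=2
  step 13: row=2, L[2]='q', prepend. Next row=LF[2]=15
  step 14: row=15, L[15]='Q', prepend. Next row=LF[15]=5
  step 15: row=5, L[5]='r', prepend. Next row=LF[5]=19
  step 16: row=19, L[19]='q', prepend. Next row=LF[19]=17
  step 17: row=17, L[17]='R', prepend. Next row=LF[17]=9
  step 18: row=9, L[9]='q', prepend. Next row=LF[9]=16
  step 19: row=16, L[16]='Q', prepend. Next row=LF[16]=6
  step 20: row=6, L[6]='r', prepend. Next row=LF[6]=20
  step 21: row=20, L[20]='R', prepend. Next row=LF[20]=10
  step 22: row=10, L[10]='r', prepend. Next row=LF[10]=21
Reversed output: rRrQqRqrQqQRprQpQqPpR$

Answer: rRrQqRqrQqQRprQpQqPpR$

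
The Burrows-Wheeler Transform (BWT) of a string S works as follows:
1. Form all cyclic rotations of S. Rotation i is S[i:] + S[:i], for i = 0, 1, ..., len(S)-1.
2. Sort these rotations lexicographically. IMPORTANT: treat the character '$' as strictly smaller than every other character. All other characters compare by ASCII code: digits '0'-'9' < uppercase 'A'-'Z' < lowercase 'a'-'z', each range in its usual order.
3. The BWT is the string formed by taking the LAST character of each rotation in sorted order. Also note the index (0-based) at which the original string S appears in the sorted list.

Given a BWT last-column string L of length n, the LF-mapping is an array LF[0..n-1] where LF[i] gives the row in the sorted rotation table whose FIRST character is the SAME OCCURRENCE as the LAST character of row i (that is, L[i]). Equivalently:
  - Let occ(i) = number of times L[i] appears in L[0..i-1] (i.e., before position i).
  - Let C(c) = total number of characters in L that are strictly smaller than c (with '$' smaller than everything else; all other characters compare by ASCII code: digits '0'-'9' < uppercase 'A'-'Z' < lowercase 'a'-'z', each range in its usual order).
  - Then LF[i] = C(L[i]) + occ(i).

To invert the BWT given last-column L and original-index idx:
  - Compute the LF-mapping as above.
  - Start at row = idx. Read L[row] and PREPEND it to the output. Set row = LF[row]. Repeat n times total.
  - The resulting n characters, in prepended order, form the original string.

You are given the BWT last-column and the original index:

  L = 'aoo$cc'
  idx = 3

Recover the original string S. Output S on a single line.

LF mapping: 1 4 5 0 2 3
Walk LF starting at row 3, prepending L[row]:
  step 1: row=3, L[3]='$', prepend. Next row=LF[3]=0
  step 2: row=0, L[0]='a', prepend. Next row=LF[0]=1
  step 3: row=1, L[1]='o', prepend. Next row=LF[1]=4
  step 4: row=4, L[4]='c', prepend. Next row=LF[4]=2
  step 5: row=2, L[2]='o', prepend. Next row=LF[2]=5
  step 6: row=5, L[5]='c', prepend. Next row=LF[5]=3
Reversed output: cocoa$

Answer: cocoa$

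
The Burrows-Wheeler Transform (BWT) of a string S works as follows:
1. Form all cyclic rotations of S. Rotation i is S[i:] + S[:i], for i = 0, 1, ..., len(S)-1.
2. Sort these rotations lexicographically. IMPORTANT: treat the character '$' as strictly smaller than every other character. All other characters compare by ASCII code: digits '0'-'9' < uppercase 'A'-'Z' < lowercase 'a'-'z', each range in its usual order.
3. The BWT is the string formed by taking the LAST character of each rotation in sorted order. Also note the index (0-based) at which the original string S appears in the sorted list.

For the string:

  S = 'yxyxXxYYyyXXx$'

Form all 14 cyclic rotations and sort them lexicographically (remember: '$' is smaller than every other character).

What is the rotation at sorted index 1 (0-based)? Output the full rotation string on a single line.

Answer: XXx$yxyxXxYYyy

Derivation:
All 14 rotations (rotation i = S[i:]+S[:i]):
  rot[0] = yxyxXxYYyyXXx$
  rot[1] = xyxXxYYyyXXx$y
  rot[2] = yxXxYYyyXXx$yx
  rot[3] = xXxYYyyXXx$yxy
  rot[4] = XxYYyyXXx$yxyx
  rot[5] = xYYyyXXx$yxyxX
  rot[6] = YYyyXXx$yxyxXx
  rot[7] = YyyXXx$yxyxXxY
  rot[8] = yyXXx$yxyxXxYY
  rot[9] = yXXx$yxyxXxYYy
  rot[10] = XXx$yxyxXxYYyy
  rot[11] = Xx$yxyxXxYYyyX
  rot[12] = x$yxyxXxYYyyXX
  rot[13] = $yxyxXxYYyyXXx
Sorted (with $ < everything):
  sorted[0] = $yxyxXxYYyyXXx
  sorted[1] = XXx$yxyxXxYYyy
  sorted[2] = Xx$yxyxXxYYyyX
  sorted[3] = XxYYyyXXx$yxyx
  sorted[4] = YYyyXXx$yxyxXx
  sorted[5] = YyyXXx$yxyxXxY
  sorted[6] = x$yxyxXxYYyyXX
  sorted[7] = xXxYYyyXXx$yxy
  sorted[8] = xYYyyXXx$yxyxX
  sorted[9] = xyxXxYYyyXXx$y
  sorted[10] = yXXx$yxyxXxYYy
  sorted[11] = yxXxYYyyXXx$yx
  sorted[12] = yxyxXxYYyyXXx$
  sorted[13] = yyXXx$yxyxXxYY
sorted[1] = XXx$yxyxXxYYyy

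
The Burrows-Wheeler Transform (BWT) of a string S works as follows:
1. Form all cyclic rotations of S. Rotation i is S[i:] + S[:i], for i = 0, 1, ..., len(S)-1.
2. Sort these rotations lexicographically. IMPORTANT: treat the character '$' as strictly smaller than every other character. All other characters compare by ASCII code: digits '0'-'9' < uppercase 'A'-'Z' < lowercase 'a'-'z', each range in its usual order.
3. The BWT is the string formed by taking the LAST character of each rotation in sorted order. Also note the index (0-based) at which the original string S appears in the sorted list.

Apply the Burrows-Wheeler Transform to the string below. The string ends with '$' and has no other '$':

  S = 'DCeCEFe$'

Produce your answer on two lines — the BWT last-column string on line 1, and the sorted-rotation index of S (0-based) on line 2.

Answer: eeD$CEFC
3

Derivation:
All 8 rotations (rotation i = S[i:]+S[:i]):
  rot[0] = DCeCEFe$
  rot[1] = CeCEFe$D
  rot[2] = eCEFe$DC
  rot[3] = CEFe$DCe
  rot[4] = EFe$DCeC
  rot[5] = Fe$DCeCE
  rot[6] = e$DCeCEF
  rot[7] = $DCeCEFe
Sorted (with $ < everything):
  sorted[0] = $DCeCEFe  (last char: 'e')
  sorted[1] = CEFe$DCe  (last char: 'e')
  sorted[2] = CeCEFe$D  (last char: 'D')
  sorted[3] = DCeCEFe$  (last char: '$')
  sorted[4] = EFe$DCeC  (last char: 'C')
  sorted[5] = Fe$DCeCE  (last char: 'E')
  sorted[6] = e$DCeCEF  (last char: 'F')
  sorted[7] = eCEFe$DC  (last char: 'C')
Last column: eeD$CEFC
Original string S is at sorted index 3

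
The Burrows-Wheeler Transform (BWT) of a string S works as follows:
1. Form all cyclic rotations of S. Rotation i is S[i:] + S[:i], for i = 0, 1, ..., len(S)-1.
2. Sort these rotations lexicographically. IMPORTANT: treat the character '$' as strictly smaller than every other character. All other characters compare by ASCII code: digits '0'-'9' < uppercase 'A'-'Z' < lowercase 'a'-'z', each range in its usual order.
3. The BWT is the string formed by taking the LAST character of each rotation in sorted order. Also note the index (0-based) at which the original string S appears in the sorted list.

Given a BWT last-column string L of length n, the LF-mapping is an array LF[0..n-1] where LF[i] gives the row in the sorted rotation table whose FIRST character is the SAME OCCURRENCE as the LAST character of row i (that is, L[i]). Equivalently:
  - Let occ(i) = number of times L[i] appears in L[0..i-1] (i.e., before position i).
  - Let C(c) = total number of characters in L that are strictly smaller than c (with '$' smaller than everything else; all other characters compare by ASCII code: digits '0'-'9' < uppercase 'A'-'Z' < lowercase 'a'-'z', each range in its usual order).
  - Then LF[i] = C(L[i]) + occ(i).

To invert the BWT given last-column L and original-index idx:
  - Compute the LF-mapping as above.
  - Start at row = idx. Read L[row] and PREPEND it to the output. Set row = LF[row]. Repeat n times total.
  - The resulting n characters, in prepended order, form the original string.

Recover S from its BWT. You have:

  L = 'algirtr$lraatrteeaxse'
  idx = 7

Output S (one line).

LF mapping: 1 10 8 9 12 17 13 0 11 14 2 3 18 15 19 5 6 4 20 16 7
Walk LF starting at row 7, prepending L[row]:
  step 1: row=7, L[7]='$', prepend. Next row=LF[7]=0
  step 2: row=0, L[0]='a', prepend. Next row=LF[0]=1
  step 3: row=1, L[1]='l', prepend. Next row=LF[1]=10
  step 4: row=10, L[10]='a', prepend. Next row=LF[10]=2
  step 5: row=2, L[2]='g', prepend. Next row=LF[2]=8
  step 6: row=8, L[8]='l', prepend. Next row=LF[8]=11
  step 7: row=11, L[11]='a', prepend. Next row=LF[11]=3
  step 8: row=3, L[3]='i', prepend. Next row=LF[3]=9
  step 9: row=9, L[9]='r', prepend. Next row=LF[9]=14
  step 10: row=14, L[14]='t', prepend. Next row=LF[14]=19
  step 11: row=19, L[19]='s', prepend. Next row=LF[19]=16
  step 12: row=16, L[16]='e', prepend. Next row=LF[16]=6
  step 13: row=6, L[6]='r', prepend. Next row=LF[6]=13
  step 14: row=13, L[13]='r', prepend. Next row=LF[13]=15
  step 15: row=15, L[15]='e', prepend. Next row=LF[15]=5
  step 16: row=5, L[5]='t', prepend. Next row=LF[5]=17
  step 17: row=17, L[17]='a', prepend. Next row=LF[17]=4
  step 18: row=4, L[4]='r', prepend. Next row=LF[4]=12
  step 19: row=12, L[12]='t', prepend. Next row=LF[12]=18
  step 20: row=18, L[18]='x', prepend. Next row=LF[18]=20
  step 21: row=20, L[20]='e', prepend. Next row=LF[20]=7
Reversed output: extraterrestrialgala$

Answer: extraterrestrialgala$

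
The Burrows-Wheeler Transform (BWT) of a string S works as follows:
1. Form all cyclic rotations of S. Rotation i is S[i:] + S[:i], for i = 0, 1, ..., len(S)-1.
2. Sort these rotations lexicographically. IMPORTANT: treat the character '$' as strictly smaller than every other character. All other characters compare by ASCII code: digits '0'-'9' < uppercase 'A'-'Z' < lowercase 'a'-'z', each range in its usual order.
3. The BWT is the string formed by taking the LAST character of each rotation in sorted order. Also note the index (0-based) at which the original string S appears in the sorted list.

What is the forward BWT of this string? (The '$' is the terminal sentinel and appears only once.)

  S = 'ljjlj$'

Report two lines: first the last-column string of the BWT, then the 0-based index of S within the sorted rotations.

Answer: jlljj$
5

Derivation:
All 6 rotations (rotation i = S[i:]+S[:i]):
  rot[0] = ljjlj$
  rot[1] = jjlj$l
  rot[2] = jlj$lj
  rot[3] = lj$ljj
  rot[4] = j$ljjl
  rot[5] = $ljjlj
Sorted (with $ < everything):
  sorted[0] = $ljjlj  (last char: 'j')
  sorted[1] = j$ljjl  (last char: 'l')
  sorted[2] = jjlj$l  (last char: 'l')
  sorted[3] = jlj$lj  (last char: 'j')
  sorted[4] = lj$ljj  (last char: 'j')
  sorted[5] = ljjlj$  (last char: '$')
Last column: jlljj$
Original string S is at sorted index 5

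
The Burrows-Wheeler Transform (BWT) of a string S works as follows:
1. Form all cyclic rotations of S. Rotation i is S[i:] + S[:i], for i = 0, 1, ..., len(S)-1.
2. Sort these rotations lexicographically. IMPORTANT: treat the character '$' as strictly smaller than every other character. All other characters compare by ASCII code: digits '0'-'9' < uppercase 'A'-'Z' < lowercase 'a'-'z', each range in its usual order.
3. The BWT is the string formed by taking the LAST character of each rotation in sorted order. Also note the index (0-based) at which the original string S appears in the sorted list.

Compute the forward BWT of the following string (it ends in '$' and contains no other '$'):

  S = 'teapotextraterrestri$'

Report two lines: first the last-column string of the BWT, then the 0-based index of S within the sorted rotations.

Answer: ierttrtrpatrtee$aoxse
15

Derivation:
All 21 rotations (rotation i = S[i:]+S[:i]):
  rot[0] = teapotextraterrestri$
  rot[1] = eapotextraterrestri$t
  rot[2] = apotextraterrestri$te
  rot[3] = potextraterrestri$tea
  rot[4] = otextraterrestri$teap
  rot[5] = textraterrestri$teapo
  rot[6] = extraterrestri$teapot
  rot[7] = xtraterrestri$teapote
  rot[8] = traterrestri$teapotex
  rot[9] = raterrestri$teapotext
  rot[10] = aterrestri$teapotextr
  rot[11] = terrestri$teapotextra
  rot[12] = errestri$teapotextrat
  rot[13] = rrestri$teapotextrate
  rot[14] = restri$teapotextrater
  rot[15] = estri$teapotextraterr
  rot[16] = stri$teapotextraterre
  rot[17] = tri$teapotextraterres
  rot[18] = ri$teapotextraterrest
  rot[19] = i$teapotextraterrestr
  rot[20] = $teapotextraterrestri
Sorted (with $ < everything):
  sorted[0] = $teapotextraterrestri  (last char: 'i')
  sorted[1] = apotextraterrestri$te  (last char: 'e')
  sorted[2] = aterrestri$teapotextr  (last char: 'r')
  sorted[3] = eapotextraterrestri$t  (last char: 't')
  sorted[4] = errestri$teapotextrat  (last char: 't')
  sorted[5] = estri$teapotextraterr  (last char: 'r')
  sorted[6] = extraterrestri$teapot  (last char: 't')
  sorted[7] = i$teapotextraterrestr  (last char: 'r')
  sorted[8] = otextraterrestri$teap  (last char: 'p')
  sorted[9] = potextraterrestri$tea  (last char: 'a')
  sorted[10] = raterrestri$teapotext  (last char: 't')
  sorted[11] = restri$teapotextrater  (last char: 'r')
  sorted[12] = ri$teapotextraterrest  (last char: 't')
  sorted[13] = rrestri$teapotextrate  (last char: 'e')
  sorted[14] = stri$teapotextraterre  (last char: 'e')
  sorted[15] = teapotextraterrestri$  (last char: '$')
  sorted[16] = terrestri$teapotextra  (last char: 'a')
  sorted[17] = textraterrestri$teapo  (last char: 'o')
  sorted[18] = traterrestri$teapotex  (last char: 'x')
  sorted[19] = tri$teapotextraterres  (last char: 's')
  sorted[20] = xtraterrestri$teapote  (last char: 'e')
Last column: ierttrtrpatrtee$aoxse
Original string S is at sorted index 15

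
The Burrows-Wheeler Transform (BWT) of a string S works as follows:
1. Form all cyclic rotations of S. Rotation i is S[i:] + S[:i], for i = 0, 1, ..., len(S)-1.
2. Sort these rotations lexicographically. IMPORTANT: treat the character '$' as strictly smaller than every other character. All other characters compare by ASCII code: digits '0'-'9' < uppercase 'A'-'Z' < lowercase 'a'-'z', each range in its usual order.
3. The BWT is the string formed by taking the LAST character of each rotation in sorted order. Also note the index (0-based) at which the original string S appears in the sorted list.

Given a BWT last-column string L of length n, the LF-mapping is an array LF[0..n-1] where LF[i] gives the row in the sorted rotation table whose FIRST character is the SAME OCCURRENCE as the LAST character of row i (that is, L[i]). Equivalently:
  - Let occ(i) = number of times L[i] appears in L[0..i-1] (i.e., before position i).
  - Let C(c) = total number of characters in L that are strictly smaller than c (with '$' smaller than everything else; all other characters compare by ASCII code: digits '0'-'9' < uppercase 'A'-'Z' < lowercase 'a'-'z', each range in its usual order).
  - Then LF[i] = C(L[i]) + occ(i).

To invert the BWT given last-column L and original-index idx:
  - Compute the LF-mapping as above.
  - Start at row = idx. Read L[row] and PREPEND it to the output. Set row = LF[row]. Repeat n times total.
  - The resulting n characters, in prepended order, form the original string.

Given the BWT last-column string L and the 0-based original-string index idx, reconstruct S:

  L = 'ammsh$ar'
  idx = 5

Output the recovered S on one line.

LF mapping: 1 4 5 7 3 0 2 6
Walk LF starting at row 5, prepending L[row]:
  step 1: row=5, L[5]='$', prepend. Next row=LF[5]=0
  step 2: row=0, L[0]='a', prepend. Next row=LF[0]=1
  step 3: row=1, L[1]='m', prepend. Next row=LF[1]=4
  step 4: row=4, L[4]='h', prepend. Next row=LF[4]=3
  step 5: row=3, L[3]='s', prepend. Next row=LF[3]=7
  step 6: row=7, L[7]='r', prepend. Next row=LF[7]=6
  step 7: row=6, L[6]='a', prepend. Next row=LF[6]=2
  step 8: row=2, L[2]='m', prepend. Next row=LF[2]=5
Reversed output: marshma$

Answer: marshma$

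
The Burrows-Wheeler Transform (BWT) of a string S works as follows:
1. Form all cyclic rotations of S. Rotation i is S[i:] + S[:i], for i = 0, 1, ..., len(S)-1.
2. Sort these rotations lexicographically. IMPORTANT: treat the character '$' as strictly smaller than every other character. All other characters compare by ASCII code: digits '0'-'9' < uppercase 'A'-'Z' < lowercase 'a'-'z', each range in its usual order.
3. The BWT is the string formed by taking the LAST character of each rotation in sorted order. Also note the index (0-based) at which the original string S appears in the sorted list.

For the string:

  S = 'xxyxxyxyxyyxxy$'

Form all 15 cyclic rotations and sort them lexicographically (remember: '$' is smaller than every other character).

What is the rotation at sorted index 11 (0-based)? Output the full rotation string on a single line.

Answer: yxxyxyxyyxxy$xx

Derivation:
All 15 rotations (rotation i = S[i:]+S[:i]):
  rot[0] = xxyxxyxyxyyxxy$
  rot[1] = xyxxyxyxyyxxy$x
  rot[2] = yxxyxyxyyxxy$xx
  rot[3] = xxyxyxyyxxy$xxy
  rot[4] = xyxyxyyxxy$xxyx
  rot[5] = yxyxyyxxy$xxyxx
  rot[6] = xyxyyxxy$xxyxxy
  rot[7] = yxyyxxy$xxyxxyx
  rot[8] = xyyxxy$xxyxxyxy
  rot[9] = yyxxy$xxyxxyxyx
  rot[10] = yxxy$xxyxxyxyxy
  rot[11] = xxy$xxyxxyxyxyy
  rot[12] = xy$xxyxxyxyxyyx
  rot[13] = y$xxyxxyxyxyyxx
  rot[14] = $xxyxxyxyxyyxxy
Sorted (with $ < everything):
  sorted[0] = $xxyxxyxyxyyxxy
  sorted[1] = xxy$xxyxxyxyxyy
  sorted[2] = xxyxxyxyxyyxxy$
  sorted[3] = xxyxyxyyxxy$xxy
  sorted[4] = xy$xxyxxyxyxyyx
  sorted[5] = xyxxyxyxyyxxy$x
  sorted[6] = xyxyxyyxxy$xxyx
  sorted[7] = xyxyyxxy$xxyxxy
  sorted[8] = xyyxxy$xxyxxyxy
  sorted[9] = y$xxyxxyxyxyyxx
  sorted[10] = yxxy$xxyxxyxyxy
  sorted[11] = yxxyxyxyyxxy$xx
  sorted[12] = yxyxyyxxy$xxyxx
  sorted[13] = yxyyxxy$xxyxxyx
  sorted[14] = yyxxy$xxyxxyxyx
sorted[11] = yxxyxyxyyxxy$xx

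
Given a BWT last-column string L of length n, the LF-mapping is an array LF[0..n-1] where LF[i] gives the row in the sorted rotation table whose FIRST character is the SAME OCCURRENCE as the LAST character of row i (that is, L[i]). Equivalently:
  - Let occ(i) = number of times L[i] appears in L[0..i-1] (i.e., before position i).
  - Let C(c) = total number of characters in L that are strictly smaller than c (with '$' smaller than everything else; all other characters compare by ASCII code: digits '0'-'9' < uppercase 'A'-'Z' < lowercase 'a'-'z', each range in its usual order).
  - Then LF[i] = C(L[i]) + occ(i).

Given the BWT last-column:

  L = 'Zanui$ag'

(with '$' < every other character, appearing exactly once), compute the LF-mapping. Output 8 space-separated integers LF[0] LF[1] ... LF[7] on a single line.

Char counts: '$':1, 'Z':1, 'a':2, 'g':1, 'i':1, 'n':1, 'u':1
C (first-col start): C('$')=0, C('Z')=1, C('a')=2, C('g')=4, C('i')=5, C('n')=6, C('u')=7
L[0]='Z': occ=0, LF[0]=C('Z')+0=1+0=1
L[1]='a': occ=0, LF[1]=C('a')+0=2+0=2
L[2]='n': occ=0, LF[2]=C('n')+0=6+0=6
L[3]='u': occ=0, LF[3]=C('u')+0=7+0=7
L[4]='i': occ=0, LF[4]=C('i')+0=5+0=5
L[5]='$': occ=0, LF[5]=C('$')+0=0+0=0
L[6]='a': occ=1, LF[6]=C('a')+1=2+1=3
L[7]='g': occ=0, LF[7]=C('g')+0=4+0=4

Answer: 1 2 6 7 5 0 3 4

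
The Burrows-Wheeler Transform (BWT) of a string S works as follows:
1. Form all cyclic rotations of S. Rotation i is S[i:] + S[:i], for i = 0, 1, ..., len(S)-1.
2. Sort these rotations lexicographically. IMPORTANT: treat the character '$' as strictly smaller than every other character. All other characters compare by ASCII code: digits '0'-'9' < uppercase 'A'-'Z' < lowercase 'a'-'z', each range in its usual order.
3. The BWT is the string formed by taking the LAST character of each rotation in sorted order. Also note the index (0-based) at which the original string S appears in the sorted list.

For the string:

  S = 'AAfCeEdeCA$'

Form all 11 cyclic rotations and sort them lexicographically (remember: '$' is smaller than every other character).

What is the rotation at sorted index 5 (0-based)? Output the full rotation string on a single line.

All 11 rotations (rotation i = S[i:]+S[:i]):
  rot[0] = AAfCeEdeCA$
  rot[1] = AfCeEdeCA$A
  rot[2] = fCeEdeCA$AA
  rot[3] = CeEdeCA$AAf
  rot[4] = eEdeCA$AAfC
  rot[5] = EdeCA$AAfCe
  rot[6] = deCA$AAfCeE
  rot[7] = eCA$AAfCeEd
  rot[8] = CA$AAfCeEde
  rot[9] = A$AAfCeEdeC
  rot[10] = $AAfCeEdeCA
Sorted (with $ < everything):
  sorted[0] = $AAfCeEdeCA
  sorted[1] = A$AAfCeEdeC
  sorted[2] = AAfCeEdeCA$
  sorted[3] = AfCeEdeCA$A
  sorted[4] = CA$AAfCeEde
  sorted[5] = CeEdeCA$AAf
  sorted[6] = EdeCA$AAfCe
  sorted[7] = deCA$AAfCeE
  sorted[8] = eCA$AAfCeEd
  sorted[9] = eEdeCA$AAfC
  sorted[10] = fCeEdeCA$AA
sorted[5] = CeEdeCA$AAf

Answer: CeEdeCA$AAf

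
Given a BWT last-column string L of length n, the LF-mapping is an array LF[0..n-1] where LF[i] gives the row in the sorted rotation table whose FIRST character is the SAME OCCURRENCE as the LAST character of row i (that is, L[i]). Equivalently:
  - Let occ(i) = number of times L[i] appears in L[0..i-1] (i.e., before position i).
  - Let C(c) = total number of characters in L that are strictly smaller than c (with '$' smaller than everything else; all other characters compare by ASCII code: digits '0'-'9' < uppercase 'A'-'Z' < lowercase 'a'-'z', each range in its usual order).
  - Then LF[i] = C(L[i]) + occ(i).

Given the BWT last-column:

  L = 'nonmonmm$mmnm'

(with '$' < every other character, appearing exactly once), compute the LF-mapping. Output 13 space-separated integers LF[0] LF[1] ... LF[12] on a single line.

Char counts: '$':1, 'm':6, 'n':4, 'o':2
C (first-col start): C('$')=0, C('m')=1, C('n')=7, C('o')=11
L[0]='n': occ=0, LF[0]=C('n')+0=7+0=7
L[1]='o': occ=0, LF[1]=C('o')+0=11+0=11
L[2]='n': occ=1, LF[2]=C('n')+1=7+1=8
L[3]='m': occ=0, LF[3]=C('m')+0=1+0=1
L[4]='o': occ=1, LF[4]=C('o')+1=11+1=12
L[5]='n': occ=2, LF[5]=C('n')+2=7+2=9
L[6]='m': occ=1, LF[6]=C('m')+1=1+1=2
L[7]='m': occ=2, LF[7]=C('m')+2=1+2=3
L[8]='$': occ=0, LF[8]=C('$')+0=0+0=0
L[9]='m': occ=3, LF[9]=C('m')+3=1+3=4
L[10]='m': occ=4, LF[10]=C('m')+4=1+4=5
L[11]='n': occ=3, LF[11]=C('n')+3=7+3=10
L[12]='m': occ=5, LF[12]=C('m')+5=1+5=6

Answer: 7 11 8 1 12 9 2 3 0 4 5 10 6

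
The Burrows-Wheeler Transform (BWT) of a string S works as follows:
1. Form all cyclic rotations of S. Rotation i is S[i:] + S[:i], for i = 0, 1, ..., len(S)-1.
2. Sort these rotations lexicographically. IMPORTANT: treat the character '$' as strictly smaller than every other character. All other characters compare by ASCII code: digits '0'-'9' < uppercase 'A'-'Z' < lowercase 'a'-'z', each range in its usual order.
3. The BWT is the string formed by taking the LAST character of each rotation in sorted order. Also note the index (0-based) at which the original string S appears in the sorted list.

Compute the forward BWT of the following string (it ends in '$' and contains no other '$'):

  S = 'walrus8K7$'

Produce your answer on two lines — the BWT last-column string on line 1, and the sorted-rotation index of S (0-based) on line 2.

Answer: 7Ks8walur$
9

Derivation:
All 10 rotations (rotation i = S[i:]+S[:i]):
  rot[0] = walrus8K7$
  rot[1] = alrus8K7$w
  rot[2] = lrus8K7$wa
  rot[3] = rus8K7$wal
  rot[4] = us8K7$walr
  rot[5] = s8K7$walru
  rot[6] = 8K7$walrus
  rot[7] = K7$walrus8
  rot[8] = 7$walrus8K
  rot[9] = $walrus8K7
Sorted (with $ < everything):
  sorted[0] = $walrus8K7  (last char: '7')
  sorted[1] = 7$walrus8K  (last char: 'K')
  sorted[2] = 8K7$walrus  (last char: 's')
  sorted[3] = K7$walrus8  (last char: '8')
  sorted[4] = alrus8K7$w  (last char: 'w')
  sorted[5] = lrus8K7$wa  (last char: 'a')
  sorted[6] = rus8K7$wal  (last char: 'l')
  sorted[7] = s8K7$walru  (last char: 'u')
  sorted[8] = us8K7$walr  (last char: 'r')
  sorted[9] = walrus8K7$  (last char: '$')
Last column: 7Ks8walur$
Original string S is at sorted index 9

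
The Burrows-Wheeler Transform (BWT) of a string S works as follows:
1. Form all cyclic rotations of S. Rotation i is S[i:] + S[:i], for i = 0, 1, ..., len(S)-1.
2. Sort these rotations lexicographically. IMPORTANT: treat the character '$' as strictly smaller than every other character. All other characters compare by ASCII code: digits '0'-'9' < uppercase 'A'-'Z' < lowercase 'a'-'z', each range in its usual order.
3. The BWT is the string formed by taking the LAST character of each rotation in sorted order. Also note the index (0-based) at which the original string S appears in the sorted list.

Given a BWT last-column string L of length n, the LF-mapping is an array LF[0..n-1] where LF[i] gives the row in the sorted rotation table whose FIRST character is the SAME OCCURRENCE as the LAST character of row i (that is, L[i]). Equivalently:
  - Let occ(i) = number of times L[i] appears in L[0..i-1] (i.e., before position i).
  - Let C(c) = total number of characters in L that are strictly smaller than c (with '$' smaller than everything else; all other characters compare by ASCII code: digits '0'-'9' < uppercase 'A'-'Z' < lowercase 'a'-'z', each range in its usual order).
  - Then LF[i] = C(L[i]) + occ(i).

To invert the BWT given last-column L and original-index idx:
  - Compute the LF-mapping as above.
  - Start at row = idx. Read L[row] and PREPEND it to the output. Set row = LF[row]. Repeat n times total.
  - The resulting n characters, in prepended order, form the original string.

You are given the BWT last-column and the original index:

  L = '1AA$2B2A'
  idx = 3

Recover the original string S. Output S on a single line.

Answer: 2ABA2A1$

Derivation:
LF mapping: 1 4 5 0 2 7 3 6
Walk LF starting at row 3, prepending L[row]:
  step 1: row=3, L[3]='$', prepend. Next row=LF[3]=0
  step 2: row=0, L[0]='1', prepend. Next row=LF[0]=1
  step 3: row=1, L[1]='A', prepend. Next row=LF[1]=4
  step 4: row=4, L[4]='2', prepend. Next row=LF[4]=2
  step 5: row=2, L[2]='A', prepend. Next row=LF[2]=5
  step 6: row=5, L[5]='B', prepend. Next row=LF[5]=7
  step 7: row=7, L[7]='A', prepend. Next row=LF[7]=6
  step 8: row=6, L[6]='2', prepend. Next row=LF[6]=3
Reversed output: 2ABA2A1$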